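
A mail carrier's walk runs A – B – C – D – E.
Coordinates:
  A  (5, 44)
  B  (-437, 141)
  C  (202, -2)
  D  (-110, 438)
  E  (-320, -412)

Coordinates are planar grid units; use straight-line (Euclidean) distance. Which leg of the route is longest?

D–E

Leg distances:
A→B: 452.5
B→C: 654.8
C→D: 539.4
D→E: 875.6
The longest leg is D–E at 875.6.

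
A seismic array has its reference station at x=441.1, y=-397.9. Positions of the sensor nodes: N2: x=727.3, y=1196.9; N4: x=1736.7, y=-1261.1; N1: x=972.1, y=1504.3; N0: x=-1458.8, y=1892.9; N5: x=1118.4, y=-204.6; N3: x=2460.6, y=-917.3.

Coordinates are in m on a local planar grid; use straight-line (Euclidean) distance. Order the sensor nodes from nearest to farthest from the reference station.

Distances from the reference station:
N5 x=1118.4, y=-204.6: 704.3 m
N4 x=1736.7, y=-1261.1: 1556.8 m
N2 x=727.3, y=1196.9: 1620.3 m
N1 x=972.1, y=1504.3: 1974.9 m
N3 x=2460.6, y=-917.3: 2085.2 m
N0 x=-1458.8, y=1892.9: 2976.1 m

N5, N4, N2, N1, N3, N0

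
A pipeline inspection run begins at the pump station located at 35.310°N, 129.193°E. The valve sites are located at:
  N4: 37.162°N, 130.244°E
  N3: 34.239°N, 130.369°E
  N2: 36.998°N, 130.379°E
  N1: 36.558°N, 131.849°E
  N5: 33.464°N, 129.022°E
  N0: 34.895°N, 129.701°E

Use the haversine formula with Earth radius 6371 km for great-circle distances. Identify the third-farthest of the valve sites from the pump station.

N2

Distance to each, sorted:
N1: 276.5 km
N4: 226.5 km
N2: 215.8 km
N5: 205.9 km
N3: 160.4 km
N0: 65.3 km
The third-farthest is N2 at 215.8 km.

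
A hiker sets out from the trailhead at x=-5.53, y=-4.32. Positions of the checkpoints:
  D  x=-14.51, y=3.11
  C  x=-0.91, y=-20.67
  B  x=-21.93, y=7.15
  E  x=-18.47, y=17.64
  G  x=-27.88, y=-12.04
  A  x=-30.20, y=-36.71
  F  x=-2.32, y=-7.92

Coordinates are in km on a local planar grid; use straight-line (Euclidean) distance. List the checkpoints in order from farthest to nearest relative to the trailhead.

A, E, G, B, C, D, F

Computing each straight-line distance from x=-5.53, y=-4.32:
A x=-30.20, y=-36.71: 40.7 km
E x=-18.47, y=17.64: 25.5 km
G x=-27.88, y=-12.04: 23.6 km
B x=-21.93, y=7.15: 20.0 km
C x=-0.91, y=-20.67: 17.0 km
D x=-14.51, y=3.11: 11.7 km
F x=-2.32, y=-7.92: 4.8 km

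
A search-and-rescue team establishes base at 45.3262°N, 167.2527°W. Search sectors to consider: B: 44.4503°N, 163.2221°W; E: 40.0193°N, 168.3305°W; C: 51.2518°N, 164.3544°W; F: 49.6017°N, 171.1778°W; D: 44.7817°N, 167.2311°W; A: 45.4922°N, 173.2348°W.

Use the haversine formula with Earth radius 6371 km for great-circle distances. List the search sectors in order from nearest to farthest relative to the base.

D, B, A, F, E, C

Distance from the base at 45.3262°N, 167.2527°W to each:
D 44.7817°N, 167.2311°W: 60.6 km
B 44.4503°N, 163.2221°W: 332.1 km
A 45.4922°N, 173.2348°W: 467.2 km
F 49.6017°N, 171.1778°W: 559.4 km
E 40.0193°N, 168.3305°W: 596.6 km
C 51.2518°N, 164.3544°W: 692.8 km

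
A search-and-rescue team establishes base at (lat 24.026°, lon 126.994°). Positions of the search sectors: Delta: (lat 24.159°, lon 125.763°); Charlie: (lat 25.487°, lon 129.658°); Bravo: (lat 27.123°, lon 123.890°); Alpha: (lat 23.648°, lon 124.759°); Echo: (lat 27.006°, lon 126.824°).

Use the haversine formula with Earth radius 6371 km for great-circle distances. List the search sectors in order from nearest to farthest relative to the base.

Delta, Alpha, Charlie, Echo, Bravo

Distances from the base:
Delta (lat 24.159°, lon 125.763°): 125.8 km
Alpha (lat 23.648°, lon 124.759°): 231.2 km
Charlie (lat 25.487°, lon 129.658°): 314.2 km
Echo (lat 27.006°, lon 126.824°): 331.8 km
Bravo (lat 27.123°, lon 123.890°): 464.2 km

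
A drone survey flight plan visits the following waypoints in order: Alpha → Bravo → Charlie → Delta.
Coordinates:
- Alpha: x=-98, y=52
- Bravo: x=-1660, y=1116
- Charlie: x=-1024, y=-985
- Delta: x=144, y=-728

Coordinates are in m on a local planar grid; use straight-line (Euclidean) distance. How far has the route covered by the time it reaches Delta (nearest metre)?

5281 m

Leg distances:
Alpha→Bravo: 1890.0 m  (cumulative 1890.0 m)
Bravo→Charlie: 2195.2 m  (cumulative 4085.1 m)
Charlie→Delta: 1195.9 m  (cumulative 5281.1 m)
Cumulative distance at Delta ≈ 5281 m.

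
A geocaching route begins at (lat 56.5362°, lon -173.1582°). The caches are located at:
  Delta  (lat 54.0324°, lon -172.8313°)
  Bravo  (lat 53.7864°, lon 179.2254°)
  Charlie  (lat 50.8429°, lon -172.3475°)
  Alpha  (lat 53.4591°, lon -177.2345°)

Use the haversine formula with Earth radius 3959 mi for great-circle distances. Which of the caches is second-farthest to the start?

Bravo

Distance to each, sorted:
Charlie: 394.8 mi
Bravo: 355.4 mi
Alpha: 266.9 mi
Delta: 173.5 mi
The second-farthest is Bravo at 355.4 mi.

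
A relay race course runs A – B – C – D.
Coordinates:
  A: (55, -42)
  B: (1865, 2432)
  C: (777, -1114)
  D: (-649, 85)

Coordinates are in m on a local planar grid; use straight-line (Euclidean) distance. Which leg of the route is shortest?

Leg distances:
A→B: 3065.4 m
B→C: 3709.2 m
C→D: 1863.1 m
The shortest leg is C–D at 1863.1 m.

C–D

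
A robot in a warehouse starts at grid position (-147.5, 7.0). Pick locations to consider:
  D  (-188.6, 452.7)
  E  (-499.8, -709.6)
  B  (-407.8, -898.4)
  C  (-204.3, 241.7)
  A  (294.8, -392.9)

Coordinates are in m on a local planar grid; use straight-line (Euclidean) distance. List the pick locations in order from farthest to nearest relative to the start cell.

Distance from the start cell at (-147.5, 7.0) to each:
B (-407.8, -898.4): 942.1 m
E (-499.8, -709.6): 798.5 m
A (294.8, -392.9): 596.3 m
D (-188.6, 452.7): 447.6 m
C (-204.3, 241.7): 241.5 m

B, E, A, D, C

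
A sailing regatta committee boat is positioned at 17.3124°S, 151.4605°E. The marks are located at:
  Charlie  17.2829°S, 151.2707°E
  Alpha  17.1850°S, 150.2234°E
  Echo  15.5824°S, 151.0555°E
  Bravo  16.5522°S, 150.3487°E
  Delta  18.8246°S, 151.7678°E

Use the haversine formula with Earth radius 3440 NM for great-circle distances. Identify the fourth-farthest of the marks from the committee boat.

Alpha

Distances from the committee boat (17.3124°S, 151.4605°E):
Echo: 106.5 NM
Delta: 92.5 NM
Bravo: 78.5 NM
Alpha: 71.3 NM
Charlie: 11.0 NM
The fourth-farthest is Alpha at 71.3 NM.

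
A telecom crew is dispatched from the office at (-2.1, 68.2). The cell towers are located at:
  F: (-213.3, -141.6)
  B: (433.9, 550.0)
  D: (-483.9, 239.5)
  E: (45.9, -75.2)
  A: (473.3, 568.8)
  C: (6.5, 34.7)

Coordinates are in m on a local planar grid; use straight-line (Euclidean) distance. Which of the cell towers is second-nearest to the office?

E

Distance to each, sorted:
C: 34.6 m
E: 151.2 m
F: 297.7 m
D: 511.3 m
B: 649.8 m
A: 690.4 m
The second-nearest is E at 151.2 m.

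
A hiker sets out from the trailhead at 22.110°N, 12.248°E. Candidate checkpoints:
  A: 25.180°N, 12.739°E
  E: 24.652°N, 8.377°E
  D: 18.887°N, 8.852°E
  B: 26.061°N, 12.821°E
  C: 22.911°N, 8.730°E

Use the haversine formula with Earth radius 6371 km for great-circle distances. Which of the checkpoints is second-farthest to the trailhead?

E

Distance to each, sorted:
D: 503.5 km
E: 485.7 km
B: 443.2 km
C: 372.2 km
A: 345.0 km
The second-farthest is E at 485.7 km.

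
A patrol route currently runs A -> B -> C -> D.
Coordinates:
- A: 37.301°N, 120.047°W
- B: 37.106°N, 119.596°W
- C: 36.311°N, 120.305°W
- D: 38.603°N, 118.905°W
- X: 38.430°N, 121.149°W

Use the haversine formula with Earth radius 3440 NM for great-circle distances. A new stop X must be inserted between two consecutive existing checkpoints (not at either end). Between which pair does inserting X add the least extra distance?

Added distance for inserting X between each consecutive pair:
A–B: 169.4 NM
B–C: 183.2 NM
C–D: 86.4 NM
Smallest added distance is 86.4 NM, inserting between C and D.

between C and D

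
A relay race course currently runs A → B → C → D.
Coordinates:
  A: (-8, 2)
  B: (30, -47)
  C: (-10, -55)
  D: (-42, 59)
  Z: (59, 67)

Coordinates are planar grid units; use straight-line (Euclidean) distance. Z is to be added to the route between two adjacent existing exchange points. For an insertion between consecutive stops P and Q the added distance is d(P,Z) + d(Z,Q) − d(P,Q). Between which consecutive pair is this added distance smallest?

between C and D

Added distance for inserting Z between each consecutive pair:
A–B: 149.0
B–C: 217.0
C–D: 123.1
Smallest added distance is 123.1, inserting between C and D.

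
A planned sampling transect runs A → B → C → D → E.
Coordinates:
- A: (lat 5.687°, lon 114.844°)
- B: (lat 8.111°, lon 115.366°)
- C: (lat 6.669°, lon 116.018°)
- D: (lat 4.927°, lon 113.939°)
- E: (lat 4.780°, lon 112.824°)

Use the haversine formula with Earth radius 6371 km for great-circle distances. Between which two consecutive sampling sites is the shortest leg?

Leg distances:
A→B: 275.6 km
B→C: 175.7 km
C→D: 300.7 km
D→E: 124.6 km
The shortest leg is D–E at 124.6 km.

D–E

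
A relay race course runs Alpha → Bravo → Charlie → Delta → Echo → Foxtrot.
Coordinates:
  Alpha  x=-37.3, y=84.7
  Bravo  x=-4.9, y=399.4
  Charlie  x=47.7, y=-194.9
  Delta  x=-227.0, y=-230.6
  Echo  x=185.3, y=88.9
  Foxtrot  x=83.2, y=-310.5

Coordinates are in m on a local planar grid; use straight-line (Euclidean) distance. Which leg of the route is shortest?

Leg distances:
Alpha→Bravo: 316.4 m
Bravo→Charlie: 596.6 m
Charlie→Delta: 277.0 m
Delta→Echo: 521.6 m
Echo→Foxtrot: 412.2 m
The shortest leg is Charlie–Delta at 277.0 m.

Charlie–Delta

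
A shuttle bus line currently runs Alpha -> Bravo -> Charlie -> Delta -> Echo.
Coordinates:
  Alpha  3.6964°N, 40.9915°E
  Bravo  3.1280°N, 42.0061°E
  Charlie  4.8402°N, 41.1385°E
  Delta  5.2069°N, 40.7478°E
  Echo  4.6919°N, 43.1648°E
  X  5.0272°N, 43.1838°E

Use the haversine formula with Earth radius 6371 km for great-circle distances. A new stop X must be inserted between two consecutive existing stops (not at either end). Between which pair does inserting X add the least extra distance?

Added distance for inserting X between each consecutive pair:
Alpha–Bravo: 403.7 km
Bravo–Charlie: 262.5 km
Charlie–Delta: 438.6 km
Delta–Echo: 34.1 km
Smallest added distance is 34.1 km, inserting between Delta and Echo.

between Delta and Echo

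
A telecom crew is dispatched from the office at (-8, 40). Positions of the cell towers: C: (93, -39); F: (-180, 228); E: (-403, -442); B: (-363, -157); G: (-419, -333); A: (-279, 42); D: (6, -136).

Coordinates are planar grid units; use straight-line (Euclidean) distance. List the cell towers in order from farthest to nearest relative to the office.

Computing each straight-line distance from (-8, 40):
E (-403, -442): 623.2
G (-419, -333): 555.0
B (-363, -157): 406.0
A (-279, 42): 271.0
F (-180, 228): 254.8
D (6, -136): 176.6
C (93, -39): 128.2

E, G, B, A, F, D, C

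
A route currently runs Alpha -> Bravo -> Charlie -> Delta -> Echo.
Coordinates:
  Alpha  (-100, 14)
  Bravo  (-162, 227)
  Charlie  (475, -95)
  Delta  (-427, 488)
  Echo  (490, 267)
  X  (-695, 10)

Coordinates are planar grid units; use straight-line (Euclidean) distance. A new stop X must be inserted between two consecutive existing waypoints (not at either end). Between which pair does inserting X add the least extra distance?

between Charlie and Delta

Added distance for inserting X between each consecutive pair:
Alpha–Bravo: 948.7
Bravo–Charlie: 1036.4
Charlie–Delta: 648.7
Delta–Echo: 817.3
Smallest added distance is 648.7, inserting between Charlie and Delta.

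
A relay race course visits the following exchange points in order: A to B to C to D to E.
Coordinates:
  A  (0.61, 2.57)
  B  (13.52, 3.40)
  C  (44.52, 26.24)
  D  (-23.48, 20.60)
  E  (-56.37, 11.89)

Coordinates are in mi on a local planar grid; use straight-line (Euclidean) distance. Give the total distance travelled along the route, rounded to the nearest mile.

154 mi

Leg distances:
A→B: 12.9 mi  (cumulative 12.9 mi)
B→C: 38.5 mi  (cumulative 51.4 mi)
C→D: 68.2 mi  (cumulative 119.7 mi)
D→E: 34.0 mi  (cumulative 153.7 mi)
Total route length ≈ 154 mi.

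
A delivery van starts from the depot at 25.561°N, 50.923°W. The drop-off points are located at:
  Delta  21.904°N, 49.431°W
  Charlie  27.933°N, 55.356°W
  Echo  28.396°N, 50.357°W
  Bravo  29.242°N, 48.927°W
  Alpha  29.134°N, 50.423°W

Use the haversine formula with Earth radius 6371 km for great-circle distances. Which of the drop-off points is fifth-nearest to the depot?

Charlie

Distances from the depot (25.561°N, 50.923°W):
Echo: 320.2 km
Alpha: 400.4 km
Delta: 434.1 km
Bravo: 454.2 km
Charlie: 513.1 km
The fifth-nearest is Charlie at 513.1 km.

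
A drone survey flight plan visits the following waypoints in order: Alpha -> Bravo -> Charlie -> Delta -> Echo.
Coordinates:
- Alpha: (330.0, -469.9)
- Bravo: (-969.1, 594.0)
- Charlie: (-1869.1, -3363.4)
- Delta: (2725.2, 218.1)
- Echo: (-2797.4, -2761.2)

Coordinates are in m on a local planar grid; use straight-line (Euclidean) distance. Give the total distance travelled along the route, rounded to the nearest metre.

17838 m

Leg distances:
Alpha→Bravo: 1679.1 m  (cumulative 1679.1 m)
Bravo→Charlie: 4058.4 m  (cumulative 5737.6 m)
Charlie→Delta: 5825.4 m  (cumulative 11563.0 m)
Delta→Echo: 6275.0 m  (cumulative 17837.9 m)
Total route length ≈ 17838 m.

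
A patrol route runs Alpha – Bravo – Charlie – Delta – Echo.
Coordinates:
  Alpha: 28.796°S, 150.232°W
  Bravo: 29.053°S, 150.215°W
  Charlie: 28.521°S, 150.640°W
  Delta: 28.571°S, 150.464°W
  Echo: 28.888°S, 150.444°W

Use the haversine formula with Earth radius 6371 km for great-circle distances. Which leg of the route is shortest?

Charlie–Delta

Leg distances:
Alpha→Bravo: 28.6 km
Bravo→Charlie: 72.2 km
Charlie→Delta: 18.1 km
Delta→Echo: 35.3 km
The shortest leg is Charlie–Delta at 18.1 km.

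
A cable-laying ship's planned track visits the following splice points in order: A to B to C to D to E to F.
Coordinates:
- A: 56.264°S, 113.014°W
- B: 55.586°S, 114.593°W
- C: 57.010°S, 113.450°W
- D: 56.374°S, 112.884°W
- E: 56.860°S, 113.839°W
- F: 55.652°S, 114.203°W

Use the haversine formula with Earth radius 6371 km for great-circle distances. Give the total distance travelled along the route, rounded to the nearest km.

Leg distances:
A→B: 123.9 km  (cumulative 123.9 km)
B→C: 173.3 km  (cumulative 297.3 km)
C→D: 78.7 km  (cumulative 376.0 km)
D→E: 79.6 km  (cumulative 455.6 km)
E→F: 136.2 km  (cumulative 591.8 km)
Total route length ≈ 592 km.

592 km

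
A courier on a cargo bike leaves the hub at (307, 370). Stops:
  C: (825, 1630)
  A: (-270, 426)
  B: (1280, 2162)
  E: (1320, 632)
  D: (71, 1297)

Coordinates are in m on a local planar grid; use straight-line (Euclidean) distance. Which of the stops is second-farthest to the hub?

C

Distance to each, sorted:
B: 2039.1 m
C: 1362.3 m
E: 1046.3 m
D: 956.6 m
A: 579.7 m
The second-farthest is C at 1362.3 m.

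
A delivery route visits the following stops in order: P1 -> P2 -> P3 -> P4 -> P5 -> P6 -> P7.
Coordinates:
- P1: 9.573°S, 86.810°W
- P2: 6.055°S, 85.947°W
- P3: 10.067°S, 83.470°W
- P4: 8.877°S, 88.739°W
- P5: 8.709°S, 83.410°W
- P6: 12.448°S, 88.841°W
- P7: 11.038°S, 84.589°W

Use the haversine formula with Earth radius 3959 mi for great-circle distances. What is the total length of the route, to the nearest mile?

2062 mi

Leg distances:
P1→P2: 250.2 mi  (cumulative 250.2 mi)
P2→P3: 324.9 mi  (cumulative 575.1 mi)
P3→P4: 368.4 mi  (cumulative 943.4 mi)
P4→P5: 364.1 mi  (cumulative 1307.5 mi)
P5→P6: 450.3 mi  (cumulative 1757.8 mi)
P6→P7: 303.7 mi  (cumulative 2061.5 mi)
Total route length ≈ 2062 mi.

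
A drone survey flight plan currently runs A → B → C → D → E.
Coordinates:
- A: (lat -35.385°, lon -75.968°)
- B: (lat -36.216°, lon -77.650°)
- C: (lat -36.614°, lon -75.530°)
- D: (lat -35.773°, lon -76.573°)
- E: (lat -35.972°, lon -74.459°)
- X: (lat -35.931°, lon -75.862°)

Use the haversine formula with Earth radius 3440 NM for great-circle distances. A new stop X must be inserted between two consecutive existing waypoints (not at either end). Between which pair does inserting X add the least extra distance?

between D and E

Added distance for inserting X between each consecutive pair:
A–B: 25.7 NM
B–C: 27.3 NM
C–D: 8.5 NM
D–E: 0.6 NM
Smallest added distance is 0.6 NM, inserting between D and E.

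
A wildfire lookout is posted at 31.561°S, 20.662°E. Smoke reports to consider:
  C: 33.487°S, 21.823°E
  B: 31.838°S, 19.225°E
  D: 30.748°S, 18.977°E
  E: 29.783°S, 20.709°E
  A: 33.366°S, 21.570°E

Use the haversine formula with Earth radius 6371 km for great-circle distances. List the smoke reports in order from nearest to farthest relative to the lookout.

B, D, E, A, C

Distances from the lookout:
B 31.838°S, 19.225°E: 139.4 km
D 30.748°S, 18.977°E: 184.1 km
E 29.783°S, 20.709°E: 197.8 km
A 33.366°S, 21.570°E: 218.0 km
C 33.487°S, 21.823°E: 240.2 km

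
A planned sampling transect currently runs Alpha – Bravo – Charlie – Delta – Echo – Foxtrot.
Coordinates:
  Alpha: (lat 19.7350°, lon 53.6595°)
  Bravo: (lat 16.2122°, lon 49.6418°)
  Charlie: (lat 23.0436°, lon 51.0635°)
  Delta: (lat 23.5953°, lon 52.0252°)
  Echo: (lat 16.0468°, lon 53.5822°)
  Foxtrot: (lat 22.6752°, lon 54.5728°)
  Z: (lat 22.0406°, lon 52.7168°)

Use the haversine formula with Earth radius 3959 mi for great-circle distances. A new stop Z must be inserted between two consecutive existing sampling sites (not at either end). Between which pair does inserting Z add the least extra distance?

between Delta and Echo

Added distance for inserting Z between each consecutive pair:
Alpha–Bravo: 261.4 mi
Bravo–Charlie: 95.2 mi
Charlie–Delta: 170.4 mi
Delta–Echo: 2.8 mi
Echo–Foxtrot: 81.9 mi
Smallest added distance is 2.8 mi, inserting between Delta and Echo.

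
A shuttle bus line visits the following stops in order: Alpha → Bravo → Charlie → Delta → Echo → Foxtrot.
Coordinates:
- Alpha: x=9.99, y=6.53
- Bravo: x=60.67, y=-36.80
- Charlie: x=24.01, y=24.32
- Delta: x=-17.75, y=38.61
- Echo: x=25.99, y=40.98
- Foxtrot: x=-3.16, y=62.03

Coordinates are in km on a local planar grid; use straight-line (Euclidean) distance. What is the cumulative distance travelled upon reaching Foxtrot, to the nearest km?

262 km

Leg distances:
Alpha→Bravo: 66.7 km  (cumulative 66.7 km)
Bravo→Charlie: 71.3 km  (cumulative 137.9 km)
Charlie→Delta: 44.1 km  (cumulative 182.1 km)
Delta→Echo: 43.8 km  (cumulative 225.9 km)
Echo→Foxtrot: 36.0 km  (cumulative 261.8 km)
Cumulative distance at Foxtrot ≈ 262 km.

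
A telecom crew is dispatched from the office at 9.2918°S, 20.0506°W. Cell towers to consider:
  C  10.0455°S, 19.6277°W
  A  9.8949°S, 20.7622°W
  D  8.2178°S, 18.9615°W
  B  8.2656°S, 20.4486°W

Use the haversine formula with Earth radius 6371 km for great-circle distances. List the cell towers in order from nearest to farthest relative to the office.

Computing each great-circle distance from 9.2918°S, 20.0506°W:
C 10.0455°S, 19.6277°W: 95.8 km
A 9.8949°S, 20.7622°W: 102.9 km
B 8.2656°S, 20.4486°W: 122.2 km
D 8.2178°S, 18.9615°W: 169.1 km

C, A, B, D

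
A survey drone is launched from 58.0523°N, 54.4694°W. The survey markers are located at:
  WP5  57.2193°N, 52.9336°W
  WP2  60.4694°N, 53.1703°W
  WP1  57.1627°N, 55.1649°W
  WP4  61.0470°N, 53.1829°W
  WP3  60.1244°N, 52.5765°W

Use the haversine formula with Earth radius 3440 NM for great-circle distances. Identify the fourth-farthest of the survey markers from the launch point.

WP5

Distances from the launch point (58.0523°N, 54.4694°W):
WP4: 184.0 NM
WP2: 150.5 NM
WP3: 137.4 NM
WP5: 70.3 NM
WP1: 57.9 NM
The fourth-farthest is WP5 at 70.3 NM.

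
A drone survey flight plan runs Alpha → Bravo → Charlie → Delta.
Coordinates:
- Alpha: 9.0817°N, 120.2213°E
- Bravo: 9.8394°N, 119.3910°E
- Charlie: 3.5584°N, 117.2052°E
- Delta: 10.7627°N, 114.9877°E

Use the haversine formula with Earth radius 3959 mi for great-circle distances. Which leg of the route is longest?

Charlie–Delta

Leg distances:
Alpha→Bravo: 77.1 mi
Bravo→Charlie: 459.2 mi
Charlie→Delta: 520.5 mi
The longest leg is Charlie–Delta at 520.5 mi.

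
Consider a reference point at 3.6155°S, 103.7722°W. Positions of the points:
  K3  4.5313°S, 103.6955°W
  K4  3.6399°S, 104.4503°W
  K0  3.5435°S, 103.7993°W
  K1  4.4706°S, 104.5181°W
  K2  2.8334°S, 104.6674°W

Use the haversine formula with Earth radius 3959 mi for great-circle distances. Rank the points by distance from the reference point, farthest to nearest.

K2, K1, K3, K4, K0

Distances from the reference point:
K2 2.8334°S, 104.6674°W: 82.1 mi
K1 4.4706°S, 104.5181°W: 78.3 mi
K3 4.5313°S, 103.6955°W: 63.5 mi
K4 3.6399°S, 104.4503°W: 46.8 mi
K0 3.5435°S, 103.7993°W: 5.3 mi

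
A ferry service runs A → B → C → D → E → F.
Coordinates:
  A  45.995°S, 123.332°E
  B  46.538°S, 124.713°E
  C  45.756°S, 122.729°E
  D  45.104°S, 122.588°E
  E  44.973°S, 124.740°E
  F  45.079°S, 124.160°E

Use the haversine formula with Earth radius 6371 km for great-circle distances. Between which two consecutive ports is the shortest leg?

Leg distances:
A→B: 122.1 km
B→C: 175.8 km
C→D: 73.3 km
D→E: 169.7 km
E→F: 47.1 km
The shortest leg is E–F at 47.1 km.

E–F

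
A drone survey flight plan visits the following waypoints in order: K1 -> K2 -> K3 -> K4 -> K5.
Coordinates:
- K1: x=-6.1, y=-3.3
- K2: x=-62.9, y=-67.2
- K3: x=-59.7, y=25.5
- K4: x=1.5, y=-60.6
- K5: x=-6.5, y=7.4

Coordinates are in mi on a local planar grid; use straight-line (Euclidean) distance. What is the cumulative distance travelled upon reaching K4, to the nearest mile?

Leg distances:
K1→K2: 85.5 mi  (cumulative 85.5 mi)
K2→K3: 92.8 mi  (cumulative 178.3 mi)
K3→K4: 105.6 mi  (cumulative 283.9 mi)
Cumulative distance at K4 ≈ 284 mi.

284 mi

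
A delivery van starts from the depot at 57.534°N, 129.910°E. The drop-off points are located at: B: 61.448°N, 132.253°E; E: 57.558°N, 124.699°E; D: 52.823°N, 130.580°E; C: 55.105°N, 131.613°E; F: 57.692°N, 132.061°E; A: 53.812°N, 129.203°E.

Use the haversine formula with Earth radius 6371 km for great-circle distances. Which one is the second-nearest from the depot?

C

Distances from the depot (57.534°N, 129.910°E):
F: 129.3 km
C: 289.8 km
E: 310.9 km
A: 416.2 km
B: 454.8 km
D: 525.6 km
The second-nearest is C at 289.8 km.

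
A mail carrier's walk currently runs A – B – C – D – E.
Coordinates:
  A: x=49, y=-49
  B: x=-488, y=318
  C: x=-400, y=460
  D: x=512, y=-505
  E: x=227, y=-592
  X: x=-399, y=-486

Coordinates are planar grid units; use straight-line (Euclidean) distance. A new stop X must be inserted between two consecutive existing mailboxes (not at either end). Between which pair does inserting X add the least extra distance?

Added distance for inserting X between each consecutive pair:
A–B: 784.3
B–C: 1587.9
C–D: 529.4
D–E: 1248.1
Smallest added distance is 529.4, inserting between C and D.

between C and D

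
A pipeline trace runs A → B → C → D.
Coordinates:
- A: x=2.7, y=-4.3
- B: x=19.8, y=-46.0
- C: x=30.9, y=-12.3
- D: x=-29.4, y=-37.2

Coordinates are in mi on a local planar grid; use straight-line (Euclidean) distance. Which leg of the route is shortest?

Leg distances:
A→B: 45.1 mi
B→C: 35.5 mi
C→D: 65.2 mi
The shortest leg is B–C at 35.5 mi.

B–C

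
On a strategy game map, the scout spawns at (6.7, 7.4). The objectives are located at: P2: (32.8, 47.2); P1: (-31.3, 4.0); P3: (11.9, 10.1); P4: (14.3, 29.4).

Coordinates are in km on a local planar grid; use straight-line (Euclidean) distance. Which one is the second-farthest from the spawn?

P1

Distance to each, sorted:
P2: 47.6 km
P1: 38.2 km
P4: 23.3 km
P3: 5.9 km
The second-farthest is P1 at 38.2 km.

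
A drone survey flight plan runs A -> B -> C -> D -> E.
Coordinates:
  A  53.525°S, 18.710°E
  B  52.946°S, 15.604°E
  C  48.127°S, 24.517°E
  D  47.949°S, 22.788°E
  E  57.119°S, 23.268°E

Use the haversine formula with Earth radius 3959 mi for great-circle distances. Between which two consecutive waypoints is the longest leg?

Leg distances:
A→B: 134.5 mi
B→C: 513.2 mi
C→D: 80.8 mi
D→E: 633.9 mi
The longest leg is D–E at 633.9 mi.

D–E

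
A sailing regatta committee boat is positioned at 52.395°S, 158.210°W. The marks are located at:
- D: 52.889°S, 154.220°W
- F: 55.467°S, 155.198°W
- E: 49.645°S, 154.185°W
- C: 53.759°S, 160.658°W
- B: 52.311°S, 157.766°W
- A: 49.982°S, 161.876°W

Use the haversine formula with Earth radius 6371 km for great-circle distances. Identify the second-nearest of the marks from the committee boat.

Distance to each, sorted:
B: 31.6 km
C: 223.0 km
D: 274.7 km
A: 370.4 km
F: 394.3 km
E: 415.5 km
The second-nearest is C at 223.0 km.

C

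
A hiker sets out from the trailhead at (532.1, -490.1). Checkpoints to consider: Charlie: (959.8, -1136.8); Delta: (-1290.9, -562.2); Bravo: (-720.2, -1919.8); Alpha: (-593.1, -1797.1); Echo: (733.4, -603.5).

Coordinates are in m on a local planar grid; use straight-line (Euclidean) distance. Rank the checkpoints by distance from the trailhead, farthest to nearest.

Distances from the trailhead:
Bravo (-720.2, -1919.8): 1900.6 m
Delta (-1290.9, -562.2): 1824.4 m
Alpha (-593.1, -1797.1): 1724.6 m
Charlie (959.8, -1136.8): 775.3 m
Echo (733.4, -603.5): 231.0 m

Bravo, Delta, Alpha, Charlie, Echo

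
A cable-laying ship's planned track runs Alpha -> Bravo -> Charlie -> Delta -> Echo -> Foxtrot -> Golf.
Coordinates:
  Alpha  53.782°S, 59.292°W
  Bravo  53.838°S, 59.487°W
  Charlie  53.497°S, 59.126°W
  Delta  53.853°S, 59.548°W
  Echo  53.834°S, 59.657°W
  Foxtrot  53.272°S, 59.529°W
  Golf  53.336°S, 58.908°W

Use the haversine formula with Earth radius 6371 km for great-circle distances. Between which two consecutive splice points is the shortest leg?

Delta–Echo

Leg distances:
Alpha→Bravo: 14.2 km
Bravo→Charlie: 44.8 km
Charlie→Delta: 48.4 km
Delta→Echo: 7.5 km
Echo→Foxtrot: 63.1 km
Foxtrot→Golf: 41.9 km
The shortest leg is Delta–Echo at 7.5 km.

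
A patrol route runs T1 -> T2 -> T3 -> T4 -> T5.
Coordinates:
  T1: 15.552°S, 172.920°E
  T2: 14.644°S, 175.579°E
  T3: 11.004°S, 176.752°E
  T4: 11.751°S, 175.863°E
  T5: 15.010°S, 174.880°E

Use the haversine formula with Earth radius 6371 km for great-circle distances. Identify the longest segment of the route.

T2–T3

Leg distances:
T1→T2: 302.8 km
T2→T3: 424.3 km
T3→T4: 127.6 km
T4→T5: 377.7 km
The longest leg is T2–T3 at 424.3 km.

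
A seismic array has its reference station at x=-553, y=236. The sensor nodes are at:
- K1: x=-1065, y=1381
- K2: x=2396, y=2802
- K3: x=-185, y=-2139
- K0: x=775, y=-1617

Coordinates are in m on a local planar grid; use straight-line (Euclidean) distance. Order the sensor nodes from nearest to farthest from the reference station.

Distances from the reference station:
K1 x=-1065, y=1381: 1254.3 m
K0 x=775, y=-1617: 2279.7 m
K3 x=-185, y=-2139: 2403.3 m
K2 x=2396, y=2802: 3909.1 m

K1, K0, K3, K2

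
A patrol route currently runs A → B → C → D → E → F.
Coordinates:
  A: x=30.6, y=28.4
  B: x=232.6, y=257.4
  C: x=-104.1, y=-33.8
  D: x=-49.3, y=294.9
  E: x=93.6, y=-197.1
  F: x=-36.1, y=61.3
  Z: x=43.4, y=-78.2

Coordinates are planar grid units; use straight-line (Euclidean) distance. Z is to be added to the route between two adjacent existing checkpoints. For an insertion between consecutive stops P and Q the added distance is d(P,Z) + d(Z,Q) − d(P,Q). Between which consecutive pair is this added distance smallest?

between E and F

Added distance for inserting Z between each consecutive pair:
A–B: 187.3
B–C: 94.1
C–D: 205.2
D–E: 1.2
E–F: 0.5
Smallest added distance is 0.5, inserting between E and F.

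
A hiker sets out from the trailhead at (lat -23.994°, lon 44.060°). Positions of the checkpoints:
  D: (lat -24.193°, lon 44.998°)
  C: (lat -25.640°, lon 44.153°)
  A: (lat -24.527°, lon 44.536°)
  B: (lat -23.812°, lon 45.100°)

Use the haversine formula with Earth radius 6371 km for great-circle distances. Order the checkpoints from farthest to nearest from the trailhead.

Distance from the trailhead at (lat -23.994°, lon 44.060°) to each:
C (lat -25.640°, lon 44.153°): 183.3 km
B (lat -23.812°, lon 45.100°): 107.6 km
D (lat -24.193°, lon 44.998°): 97.8 km
A (lat -24.527°, lon 44.536°): 76.4 km

C, B, D, A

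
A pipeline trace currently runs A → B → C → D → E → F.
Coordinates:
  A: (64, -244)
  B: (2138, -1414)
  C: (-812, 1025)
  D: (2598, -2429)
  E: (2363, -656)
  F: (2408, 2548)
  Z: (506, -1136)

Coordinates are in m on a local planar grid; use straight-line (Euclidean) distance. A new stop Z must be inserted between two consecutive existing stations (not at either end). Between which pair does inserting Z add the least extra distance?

between C and D

Added distance for inserting Z between each consecutive pair:
A–B: 269.8 m
B–C: 359.0 m
C–D: 136.9 m
D–E: 2588.9 m
E–F: 2859.7 m
Smallest added distance is 136.9 m, inserting between C and D.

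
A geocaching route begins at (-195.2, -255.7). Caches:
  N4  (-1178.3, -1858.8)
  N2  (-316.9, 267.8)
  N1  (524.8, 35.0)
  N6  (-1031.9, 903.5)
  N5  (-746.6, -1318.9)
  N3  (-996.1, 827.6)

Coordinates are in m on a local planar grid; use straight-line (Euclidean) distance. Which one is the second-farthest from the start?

Distances from the start ((-195.2, -255.7)):
N4: 1880.5 m
N6: 1429.6 m
N3: 1347.2 m
N5: 1197.7 m
N1: 776.5 m
N2: 537.5 m
The second-farthest is N6 at 1429.6 m.

N6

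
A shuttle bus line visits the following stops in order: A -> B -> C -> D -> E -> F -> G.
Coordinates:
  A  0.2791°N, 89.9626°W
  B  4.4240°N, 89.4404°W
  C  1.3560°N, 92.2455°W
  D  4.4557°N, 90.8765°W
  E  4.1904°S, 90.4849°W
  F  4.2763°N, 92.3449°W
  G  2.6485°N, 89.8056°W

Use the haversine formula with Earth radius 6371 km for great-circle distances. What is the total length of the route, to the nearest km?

Leg distances:
A→B: 464.5 km  (cumulative 464.5 km)
B→C: 462.0 km  (cumulative 926.5 km)
C→D: 376.7 km  (cumulative 1303.2 km)
D→E: 962.4 km  (cumulative 2265.6 km)
E→F: 963.9 km  (cumulative 3229.4 km)
F→G: 335.0 km  (cumulative 3564.4 km)
Total route length ≈ 3564 km.

3564 km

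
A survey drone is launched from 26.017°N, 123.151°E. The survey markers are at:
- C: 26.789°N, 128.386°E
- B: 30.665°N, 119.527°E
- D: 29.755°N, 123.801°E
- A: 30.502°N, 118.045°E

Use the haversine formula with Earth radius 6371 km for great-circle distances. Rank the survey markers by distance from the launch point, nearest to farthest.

D, C, B, A

Distances from the launch point:
D 29.755°N, 123.801°E: 420.5 km
C 26.789°N, 128.386°E: 528.4 km
B 30.665°N, 119.527°E: 626.7 km
A 30.502°N, 118.045°E: 706.1 km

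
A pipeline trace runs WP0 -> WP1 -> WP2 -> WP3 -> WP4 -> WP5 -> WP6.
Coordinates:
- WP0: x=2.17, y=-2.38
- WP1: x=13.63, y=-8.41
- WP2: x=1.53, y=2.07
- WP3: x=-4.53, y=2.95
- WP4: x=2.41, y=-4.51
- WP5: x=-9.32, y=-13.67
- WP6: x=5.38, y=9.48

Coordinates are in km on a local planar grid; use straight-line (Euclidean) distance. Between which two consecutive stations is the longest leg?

WP5–WP6

Leg distances:
WP0→WP1: 12.9 km
WP1→WP2: 16.0 km
WP2→WP3: 6.1 km
WP3→WP4: 10.2 km
WP4→WP5: 14.9 km
WP5→WP6: 27.4 km
The longest leg is WP5–WP6 at 27.4 km.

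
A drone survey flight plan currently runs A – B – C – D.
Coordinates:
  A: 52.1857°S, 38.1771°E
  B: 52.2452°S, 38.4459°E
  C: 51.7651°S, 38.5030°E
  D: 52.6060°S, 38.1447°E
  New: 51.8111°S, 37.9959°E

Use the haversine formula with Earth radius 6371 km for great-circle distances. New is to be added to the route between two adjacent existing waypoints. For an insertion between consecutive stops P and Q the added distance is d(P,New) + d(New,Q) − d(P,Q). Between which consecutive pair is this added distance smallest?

Added distance for inserting New between each consecutive pair:
A–B: 81.2 km
B–C: 39.0 km
C–D: 27.6 km
Smallest added distance is 27.6 km, inserting between C and D.

between C and D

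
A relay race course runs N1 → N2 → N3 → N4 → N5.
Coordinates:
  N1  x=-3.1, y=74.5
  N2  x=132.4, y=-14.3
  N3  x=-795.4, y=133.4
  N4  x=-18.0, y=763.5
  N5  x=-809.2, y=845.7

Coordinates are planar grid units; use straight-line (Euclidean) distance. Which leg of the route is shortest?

N1–N2

Leg distances:
N1→N2: 162.0
N2→N3: 939.5
N3→N4: 1000.7
N4→N5: 795.5
The shortest leg is N1–N2 at 162.0.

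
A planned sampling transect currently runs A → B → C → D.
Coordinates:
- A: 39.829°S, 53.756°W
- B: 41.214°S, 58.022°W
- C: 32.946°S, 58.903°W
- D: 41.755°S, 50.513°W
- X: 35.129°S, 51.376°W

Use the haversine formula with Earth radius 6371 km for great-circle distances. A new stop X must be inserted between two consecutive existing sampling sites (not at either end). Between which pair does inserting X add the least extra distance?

Added distance for inserting X between each consecutive pair:
A–B: 1062.4 km
B–C: 703.2 km
C–D: 247.9 km
Smallest added distance is 247.9 km, inserting between C and D.

between C and D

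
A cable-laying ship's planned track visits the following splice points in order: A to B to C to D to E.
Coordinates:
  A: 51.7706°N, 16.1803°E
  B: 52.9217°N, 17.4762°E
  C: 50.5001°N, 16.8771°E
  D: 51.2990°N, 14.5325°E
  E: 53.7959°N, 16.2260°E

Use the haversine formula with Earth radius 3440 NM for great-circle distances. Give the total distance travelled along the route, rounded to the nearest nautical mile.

494 NM

Leg distances:
A→B: 83.9 NM  (cumulative 83.9 NM)
B→C: 147.1 NM  (cumulative 231.0 NM)
C→D: 100.9 NM  (cumulative 331.9 NM)
D→E: 162.2 NM  (cumulative 494.0 NM)
Total route length ≈ 494 NM.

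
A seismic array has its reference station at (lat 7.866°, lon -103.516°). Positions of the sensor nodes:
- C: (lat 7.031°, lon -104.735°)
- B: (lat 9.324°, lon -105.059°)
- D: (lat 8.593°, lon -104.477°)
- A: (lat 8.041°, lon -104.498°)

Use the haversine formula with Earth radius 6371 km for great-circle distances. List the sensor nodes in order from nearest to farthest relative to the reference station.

Distances from the reference station:
A (lat 8.041°, lon -104.498°): 109.9 km
D (lat 8.593°, lon -104.477°): 133.1 km
C (lat 7.031°, lon -104.735°): 163.4 km
B (lat 9.324°, lon -105.059°): 234.7 km

A, D, C, B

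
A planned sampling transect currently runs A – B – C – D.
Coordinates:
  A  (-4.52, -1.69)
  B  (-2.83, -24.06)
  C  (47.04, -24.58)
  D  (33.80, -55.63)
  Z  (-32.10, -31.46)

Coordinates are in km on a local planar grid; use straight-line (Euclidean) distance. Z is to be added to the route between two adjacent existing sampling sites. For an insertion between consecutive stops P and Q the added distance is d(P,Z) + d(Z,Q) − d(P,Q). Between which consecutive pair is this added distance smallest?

between A and B

Added distance for inserting Z between each consecutive pair:
A–B: 48.3 km
B–C: 59.8 km
C–D: 115.9 km
Smallest added distance is 48.3 km, inserting between A and B.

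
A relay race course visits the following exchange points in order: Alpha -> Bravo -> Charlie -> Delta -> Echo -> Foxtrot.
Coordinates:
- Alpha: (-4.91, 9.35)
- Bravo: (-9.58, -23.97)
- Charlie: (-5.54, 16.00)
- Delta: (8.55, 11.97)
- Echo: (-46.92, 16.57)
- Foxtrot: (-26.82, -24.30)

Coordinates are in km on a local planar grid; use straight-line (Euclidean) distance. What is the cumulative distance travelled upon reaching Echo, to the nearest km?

Leg distances:
Alpha→Bravo: 33.6 km  (cumulative 33.6 km)
Bravo→Charlie: 40.2 km  (cumulative 73.8 km)
Charlie→Delta: 14.7 km  (cumulative 88.5 km)
Delta→Echo: 55.7 km  (cumulative 144.1 km)
Cumulative distance at Echo ≈ 144 km.

144 km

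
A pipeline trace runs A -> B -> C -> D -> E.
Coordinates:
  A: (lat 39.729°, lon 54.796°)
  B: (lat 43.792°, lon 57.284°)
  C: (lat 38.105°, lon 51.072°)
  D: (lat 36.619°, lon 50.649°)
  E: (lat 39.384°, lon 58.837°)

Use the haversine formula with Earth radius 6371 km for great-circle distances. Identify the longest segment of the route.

Leg distances:
A→B: 496.6 km
B→C: 819.3 km
C→D: 169.4 km
D→E: 780.1 km
The longest leg is B–C at 819.3 km.

B–C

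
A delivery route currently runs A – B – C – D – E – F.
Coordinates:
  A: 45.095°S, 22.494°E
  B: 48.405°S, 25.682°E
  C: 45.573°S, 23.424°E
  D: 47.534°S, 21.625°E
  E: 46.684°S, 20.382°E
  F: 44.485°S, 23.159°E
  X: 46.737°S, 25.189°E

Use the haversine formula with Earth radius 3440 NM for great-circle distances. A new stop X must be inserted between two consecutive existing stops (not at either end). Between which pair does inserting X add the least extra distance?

between B and C

Added distance for inserting X between each consecutive pair:
A–B: 13.7 NM
B–C: 9.9 NM
C–D: 115.4 NM
D–E: 279.1 NM
E–F: 181.5 NM
Smallest added distance is 9.9 NM, inserting between B and C.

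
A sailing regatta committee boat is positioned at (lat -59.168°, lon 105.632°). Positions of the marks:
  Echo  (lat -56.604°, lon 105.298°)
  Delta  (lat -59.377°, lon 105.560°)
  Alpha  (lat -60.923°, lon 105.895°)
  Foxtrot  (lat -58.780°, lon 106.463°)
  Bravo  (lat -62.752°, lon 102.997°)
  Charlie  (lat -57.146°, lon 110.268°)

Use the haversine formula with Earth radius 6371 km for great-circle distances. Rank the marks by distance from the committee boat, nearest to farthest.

Delta, Foxtrot, Alpha, Echo, Charlie, Bravo

Distances from the committee boat:
Delta (lat -59.377°, lon 105.560°): 23.6 km
Foxtrot (lat -58.780°, lon 106.463°): 64.3 km
Alpha (lat -60.923°, lon 105.895°): 195.7 km
Echo (lat -56.604°, lon 105.298°): 285.8 km
Charlie (lat -57.146°, lon 110.268°): 352.7 km
Bravo (lat -62.752°, lon 102.997°): 423.1 km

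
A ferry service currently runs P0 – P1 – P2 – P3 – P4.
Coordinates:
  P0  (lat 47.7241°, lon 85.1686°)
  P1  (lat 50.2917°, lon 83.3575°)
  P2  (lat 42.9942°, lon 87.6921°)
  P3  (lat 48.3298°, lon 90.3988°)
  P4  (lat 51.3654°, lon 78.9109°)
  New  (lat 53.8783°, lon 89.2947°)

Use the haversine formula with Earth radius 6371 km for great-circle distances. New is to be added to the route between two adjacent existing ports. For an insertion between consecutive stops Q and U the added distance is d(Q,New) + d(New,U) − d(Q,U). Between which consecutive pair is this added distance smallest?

between P3 and P4

Added distance for inserting New between each consecutive pair:
P0–P1: 996.9 km
P1–P2: 908.5 km
P2–P3: 1208.3 km
P3–P4: 486.5 km
Smallest added distance is 486.5 km, inserting between P3 and P4.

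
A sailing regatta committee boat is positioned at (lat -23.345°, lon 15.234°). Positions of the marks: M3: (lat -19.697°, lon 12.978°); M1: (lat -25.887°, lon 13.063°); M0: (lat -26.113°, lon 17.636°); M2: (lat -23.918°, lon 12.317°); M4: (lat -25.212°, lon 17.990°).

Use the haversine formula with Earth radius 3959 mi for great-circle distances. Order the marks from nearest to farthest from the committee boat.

Distance from the committee boat at (lat -23.345°, lon 15.234°) to each:
M2 (lat -23.918°, lon 12.317°): 188.8 mi
M4 (lat -25.212°, lon 17.990°): 216.3 mi
M1 (lat -25.887°, lon 13.063°): 222.4 mi
M0 (lat -26.113°, lon 17.636°): 243.5 mi
M3 (lat -19.697°, lon 12.978°): 290.8 mi

M2, M4, M1, M0, M3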